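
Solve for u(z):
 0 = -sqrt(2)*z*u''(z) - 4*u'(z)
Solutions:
 u(z) = C1 + C2*z^(1 - 2*sqrt(2))


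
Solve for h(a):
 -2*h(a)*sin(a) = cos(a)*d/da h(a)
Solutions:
 h(a) = C1*cos(a)^2


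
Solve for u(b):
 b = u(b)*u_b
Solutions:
 u(b) = -sqrt(C1 + b^2)
 u(b) = sqrt(C1 + b^2)


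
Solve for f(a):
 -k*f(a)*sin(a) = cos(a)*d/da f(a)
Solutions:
 f(a) = C1*exp(k*log(cos(a)))


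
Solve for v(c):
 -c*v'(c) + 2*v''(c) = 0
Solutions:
 v(c) = C1 + C2*erfi(c/2)


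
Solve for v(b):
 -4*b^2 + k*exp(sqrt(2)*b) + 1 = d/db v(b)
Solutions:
 v(b) = C1 - 4*b^3/3 + b + sqrt(2)*k*exp(sqrt(2)*b)/2


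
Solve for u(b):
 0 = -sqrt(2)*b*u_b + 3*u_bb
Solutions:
 u(b) = C1 + C2*erfi(2^(3/4)*sqrt(3)*b/6)


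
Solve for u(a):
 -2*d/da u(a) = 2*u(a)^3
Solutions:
 u(a) = -sqrt(2)*sqrt(-1/(C1 - a))/2
 u(a) = sqrt(2)*sqrt(-1/(C1 - a))/2


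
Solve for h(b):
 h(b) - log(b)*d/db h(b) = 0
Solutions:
 h(b) = C1*exp(li(b))


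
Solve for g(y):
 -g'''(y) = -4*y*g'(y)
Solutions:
 g(y) = C1 + Integral(C2*airyai(2^(2/3)*y) + C3*airybi(2^(2/3)*y), y)


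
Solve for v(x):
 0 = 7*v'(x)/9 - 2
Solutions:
 v(x) = C1 + 18*x/7


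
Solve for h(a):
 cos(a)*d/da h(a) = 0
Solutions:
 h(a) = C1


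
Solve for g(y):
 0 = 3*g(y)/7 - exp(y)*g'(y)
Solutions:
 g(y) = C1*exp(-3*exp(-y)/7)


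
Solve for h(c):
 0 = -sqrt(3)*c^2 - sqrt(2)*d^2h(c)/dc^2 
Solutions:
 h(c) = C1 + C2*c - sqrt(6)*c^4/24


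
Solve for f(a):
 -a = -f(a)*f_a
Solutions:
 f(a) = -sqrt(C1 + a^2)
 f(a) = sqrt(C1 + a^2)


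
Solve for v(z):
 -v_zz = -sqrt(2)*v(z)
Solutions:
 v(z) = C1*exp(-2^(1/4)*z) + C2*exp(2^(1/4)*z)


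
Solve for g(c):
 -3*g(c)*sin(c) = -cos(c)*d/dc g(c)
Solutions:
 g(c) = C1/cos(c)^3


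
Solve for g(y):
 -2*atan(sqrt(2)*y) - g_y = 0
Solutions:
 g(y) = C1 - 2*y*atan(sqrt(2)*y) + sqrt(2)*log(2*y^2 + 1)/2


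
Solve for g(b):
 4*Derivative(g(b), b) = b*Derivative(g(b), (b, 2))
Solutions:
 g(b) = C1 + C2*b^5


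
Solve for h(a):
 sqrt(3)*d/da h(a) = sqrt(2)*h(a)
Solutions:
 h(a) = C1*exp(sqrt(6)*a/3)


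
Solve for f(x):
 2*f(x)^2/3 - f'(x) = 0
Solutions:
 f(x) = -3/(C1 + 2*x)


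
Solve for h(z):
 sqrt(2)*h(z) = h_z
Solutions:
 h(z) = C1*exp(sqrt(2)*z)


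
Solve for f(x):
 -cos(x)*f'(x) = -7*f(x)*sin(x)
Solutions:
 f(x) = C1/cos(x)^7


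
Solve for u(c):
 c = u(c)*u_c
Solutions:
 u(c) = -sqrt(C1 + c^2)
 u(c) = sqrt(C1 + c^2)


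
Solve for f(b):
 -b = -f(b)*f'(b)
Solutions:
 f(b) = -sqrt(C1 + b^2)
 f(b) = sqrt(C1 + b^2)


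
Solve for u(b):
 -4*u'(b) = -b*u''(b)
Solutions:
 u(b) = C1 + C2*b^5


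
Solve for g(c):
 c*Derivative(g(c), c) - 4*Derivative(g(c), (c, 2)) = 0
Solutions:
 g(c) = C1 + C2*erfi(sqrt(2)*c/4)


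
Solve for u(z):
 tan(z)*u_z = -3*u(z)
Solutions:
 u(z) = C1/sin(z)^3


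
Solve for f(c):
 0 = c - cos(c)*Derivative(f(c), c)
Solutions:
 f(c) = C1 + Integral(c/cos(c), c)


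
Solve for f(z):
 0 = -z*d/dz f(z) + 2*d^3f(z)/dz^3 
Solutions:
 f(z) = C1 + Integral(C2*airyai(2^(2/3)*z/2) + C3*airybi(2^(2/3)*z/2), z)


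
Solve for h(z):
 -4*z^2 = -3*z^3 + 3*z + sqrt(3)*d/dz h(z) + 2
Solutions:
 h(z) = C1 + sqrt(3)*z^4/4 - 4*sqrt(3)*z^3/9 - sqrt(3)*z^2/2 - 2*sqrt(3)*z/3


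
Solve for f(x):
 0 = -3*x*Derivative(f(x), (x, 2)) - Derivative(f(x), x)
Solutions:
 f(x) = C1 + C2*x^(2/3)


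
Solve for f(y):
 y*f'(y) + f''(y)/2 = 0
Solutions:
 f(y) = C1 + C2*erf(y)


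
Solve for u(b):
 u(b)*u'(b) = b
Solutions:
 u(b) = -sqrt(C1 + b^2)
 u(b) = sqrt(C1 + b^2)


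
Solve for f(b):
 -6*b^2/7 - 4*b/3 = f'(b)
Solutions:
 f(b) = C1 - 2*b^3/7 - 2*b^2/3


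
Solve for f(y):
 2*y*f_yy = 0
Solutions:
 f(y) = C1 + C2*y


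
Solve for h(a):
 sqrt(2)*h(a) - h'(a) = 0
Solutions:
 h(a) = C1*exp(sqrt(2)*a)


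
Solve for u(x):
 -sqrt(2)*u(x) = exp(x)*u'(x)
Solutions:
 u(x) = C1*exp(sqrt(2)*exp(-x))


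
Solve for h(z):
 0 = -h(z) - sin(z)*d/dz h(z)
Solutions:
 h(z) = C1*sqrt(cos(z) + 1)/sqrt(cos(z) - 1)


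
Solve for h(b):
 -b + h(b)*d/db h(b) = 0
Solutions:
 h(b) = -sqrt(C1 + b^2)
 h(b) = sqrt(C1 + b^2)


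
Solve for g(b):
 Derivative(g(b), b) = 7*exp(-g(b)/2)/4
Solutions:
 g(b) = 2*log(C1 + 7*b/8)


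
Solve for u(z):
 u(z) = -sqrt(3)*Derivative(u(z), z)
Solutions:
 u(z) = C1*exp(-sqrt(3)*z/3)


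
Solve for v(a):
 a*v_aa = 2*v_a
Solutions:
 v(a) = C1 + C2*a^3


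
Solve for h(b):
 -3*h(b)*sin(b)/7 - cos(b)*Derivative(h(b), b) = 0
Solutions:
 h(b) = C1*cos(b)^(3/7)


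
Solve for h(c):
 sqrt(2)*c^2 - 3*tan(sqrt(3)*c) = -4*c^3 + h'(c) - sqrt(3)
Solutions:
 h(c) = C1 + c^4 + sqrt(2)*c^3/3 + sqrt(3)*c + sqrt(3)*log(cos(sqrt(3)*c))


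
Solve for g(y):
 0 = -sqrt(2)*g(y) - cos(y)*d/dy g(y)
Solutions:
 g(y) = C1*(sin(y) - 1)^(sqrt(2)/2)/(sin(y) + 1)^(sqrt(2)/2)


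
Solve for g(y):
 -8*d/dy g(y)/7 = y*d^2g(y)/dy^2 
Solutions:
 g(y) = C1 + C2/y^(1/7)


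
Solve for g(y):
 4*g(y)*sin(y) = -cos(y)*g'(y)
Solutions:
 g(y) = C1*cos(y)^4


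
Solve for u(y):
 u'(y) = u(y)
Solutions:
 u(y) = C1*exp(y)


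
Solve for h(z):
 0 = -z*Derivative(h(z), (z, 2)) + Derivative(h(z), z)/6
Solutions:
 h(z) = C1 + C2*z^(7/6)


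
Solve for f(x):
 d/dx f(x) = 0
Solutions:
 f(x) = C1


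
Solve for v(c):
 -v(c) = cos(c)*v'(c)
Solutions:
 v(c) = C1*sqrt(sin(c) - 1)/sqrt(sin(c) + 1)


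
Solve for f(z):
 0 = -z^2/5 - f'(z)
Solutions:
 f(z) = C1 - z^3/15


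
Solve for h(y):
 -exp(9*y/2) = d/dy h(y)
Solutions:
 h(y) = C1 - 2*exp(9*y/2)/9


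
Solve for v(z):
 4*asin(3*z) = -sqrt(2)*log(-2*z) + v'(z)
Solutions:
 v(z) = C1 + sqrt(2)*z*(log(-z) - 1) + 4*z*asin(3*z) + sqrt(2)*z*log(2) + 4*sqrt(1 - 9*z^2)/3


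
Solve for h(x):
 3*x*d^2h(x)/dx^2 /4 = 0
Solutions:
 h(x) = C1 + C2*x


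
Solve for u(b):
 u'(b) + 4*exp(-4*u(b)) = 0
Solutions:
 u(b) = log(-I*(C1 - 16*b)^(1/4))
 u(b) = log(I*(C1 - 16*b)^(1/4))
 u(b) = log(-(C1 - 16*b)^(1/4))
 u(b) = log(C1 - 16*b)/4


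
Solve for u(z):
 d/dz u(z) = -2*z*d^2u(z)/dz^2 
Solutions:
 u(z) = C1 + C2*sqrt(z)


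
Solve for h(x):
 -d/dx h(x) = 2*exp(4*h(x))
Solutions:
 h(x) = log(-I*(1/(C1 + 8*x))^(1/4))
 h(x) = log(I*(1/(C1 + 8*x))^(1/4))
 h(x) = log(-(1/(C1 + 8*x))^(1/4))
 h(x) = log(1/(C1 + 8*x))/4


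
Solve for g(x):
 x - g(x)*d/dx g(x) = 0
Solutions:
 g(x) = -sqrt(C1 + x^2)
 g(x) = sqrt(C1 + x^2)


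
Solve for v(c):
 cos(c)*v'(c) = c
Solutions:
 v(c) = C1 + Integral(c/cos(c), c)


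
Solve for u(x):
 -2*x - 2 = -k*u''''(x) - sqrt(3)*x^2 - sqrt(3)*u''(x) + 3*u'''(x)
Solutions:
 u(x) = C1 + C2*x + C3*exp(x*(3 - sqrt(-4*sqrt(3)*k + 9))/(2*k)) + C4*exp(x*(sqrt(-4*sqrt(3)*k + 9) + 3)/(2*k)) - x^4/12 - 2*sqrt(3)*x^3/9 + x^2*(sqrt(3)*k/3 - 2 + sqrt(3)/3)


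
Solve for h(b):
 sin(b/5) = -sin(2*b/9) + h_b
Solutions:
 h(b) = C1 - 5*cos(b/5) - 9*cos(2*b/9)/2


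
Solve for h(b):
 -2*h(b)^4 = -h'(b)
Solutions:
 h(b) = (-1/(C1 + 6*b))^(1/3)
 h(b) = (-1/(C1 + 2*b))^(1/3)*(-3^(2/3) - 3*3^(1/6)*I)/6
 h(b) = (-1/(C1 + 2*b))^(1/3)*(-3^(2/3) + 3*3^(1/6)*I)/6


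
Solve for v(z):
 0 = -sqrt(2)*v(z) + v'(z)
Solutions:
 v(z) = C1*exp(sqrt(2)*z)


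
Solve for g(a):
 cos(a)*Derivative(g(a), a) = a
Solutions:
 g(a) = C1 + Integral(a/cos(a), a)


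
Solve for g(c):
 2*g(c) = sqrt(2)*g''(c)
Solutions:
 g(c) = C1*exp(-2^(1/4)*c) + C2*exp(2^(1/4)*c)


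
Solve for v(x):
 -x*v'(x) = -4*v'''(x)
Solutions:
 v(x) = C1 + Integral(C2*airyai(2^(1/3)*x/2) + C3*airybi(2^(1/3)*x/2), x)


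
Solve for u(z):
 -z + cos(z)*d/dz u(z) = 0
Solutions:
 u(z) = C1 + Integral(z/cos(z), z)


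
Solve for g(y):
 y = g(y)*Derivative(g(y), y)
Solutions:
 g(y) = -sqrt(C1 + y^2)
 g(y) = sqrt(C1 + y^2)


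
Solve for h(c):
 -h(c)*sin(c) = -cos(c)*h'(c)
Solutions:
 h(c) = C1/cos(c)


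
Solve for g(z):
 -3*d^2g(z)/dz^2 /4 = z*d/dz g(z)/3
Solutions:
 g(z) = C1 + C2*erf(sqrt(2)*z/3)


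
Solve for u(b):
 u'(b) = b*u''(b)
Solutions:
 u(b) = C1 + C2*b^2


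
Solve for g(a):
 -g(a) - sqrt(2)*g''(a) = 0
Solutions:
 g(a) = C1*sin(2^(3/4)*a/2) + C2*cos(2^(3/4)*a/2)


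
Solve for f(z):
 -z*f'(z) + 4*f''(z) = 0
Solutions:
 f(z) = C1 + C2*erfi(sqrt(2)*z/4)


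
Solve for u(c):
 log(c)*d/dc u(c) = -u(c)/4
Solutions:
 u(c) = C1*exp(-li(c)/4)


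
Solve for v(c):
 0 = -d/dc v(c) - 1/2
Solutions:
 v(c) = C1 - c/2


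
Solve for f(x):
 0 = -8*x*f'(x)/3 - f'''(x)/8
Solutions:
 f(x) = C1 + Integral(C2*airyai(-4*3^(2/3)*x/3) + C3*airybi(-4*3^(2/3)*x/3), x)


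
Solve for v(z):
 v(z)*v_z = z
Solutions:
 v(z) = -sqrt(C1 + z^2)
 v(z) = sqrt(C1 + z^2)


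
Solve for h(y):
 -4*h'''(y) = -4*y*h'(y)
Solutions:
 h(y) = C1 + Integral(C2*airyai(y) + C3*airybi(y), y)


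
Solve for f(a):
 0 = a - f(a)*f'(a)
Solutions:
 f(a) = -sqrt(C1 + a^2)
 f(a) = sqrt(C1 + a^2)


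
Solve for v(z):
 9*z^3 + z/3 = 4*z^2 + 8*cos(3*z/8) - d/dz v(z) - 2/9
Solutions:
 v(z) = C1 - 9*z^4/4 + 4*z^3/3 - z^2/6 - 2*z/9 + 64*sin(3*z/8)/3


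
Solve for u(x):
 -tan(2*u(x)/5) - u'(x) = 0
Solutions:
 u(x) = -5*asin(C1*exp(-2*x/5))/2 + 5*pi/2
 u(x) = 5*asin(C1*exp(-2*x/5))/2


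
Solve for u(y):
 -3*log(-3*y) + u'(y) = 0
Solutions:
 u(y) = C1 + 3*y*log(-y) + 3*y*(-1 + log(3))


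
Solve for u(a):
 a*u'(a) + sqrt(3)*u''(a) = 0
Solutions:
 u(a) = C1 + C2*erf(sqrt(2)*3^(3/4)*a/6)


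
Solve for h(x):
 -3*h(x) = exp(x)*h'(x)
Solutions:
 h(x) = C1*exp(3*exp(-x))


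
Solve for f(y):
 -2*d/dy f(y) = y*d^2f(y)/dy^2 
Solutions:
 f(y) = C1 + C2/y


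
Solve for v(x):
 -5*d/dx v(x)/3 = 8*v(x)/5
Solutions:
 v(x) = C1*exp(-24*x/25)


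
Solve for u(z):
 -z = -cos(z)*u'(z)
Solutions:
 u(z) = C1 + Integral(z/cos(z), z)


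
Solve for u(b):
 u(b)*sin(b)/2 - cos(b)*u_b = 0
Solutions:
 u(b) = C1/sqrt(cos(b))


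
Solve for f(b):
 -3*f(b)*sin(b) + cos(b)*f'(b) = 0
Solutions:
 f(b) = C1/cos(b)^3


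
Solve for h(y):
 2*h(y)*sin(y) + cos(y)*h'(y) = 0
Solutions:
 h(y) = C1*cos(y)^2


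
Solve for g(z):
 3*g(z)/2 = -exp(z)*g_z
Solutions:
 g(z) = C1*exp(3*exp(-z)/2)


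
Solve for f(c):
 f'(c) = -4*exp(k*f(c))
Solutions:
 f(c) = Piecewise((log(1/(C1*k + 4*c*k))/k, Ne(k, 0)), (nan, True))
 f(c) = Piecewise((C1 - 4*c, Eq(k, 0)), (nan, True))


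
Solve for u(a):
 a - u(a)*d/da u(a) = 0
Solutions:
 u(a) = -sqrt(C1 + a^2)
 u(a) = sqrt(C1 + a^2)


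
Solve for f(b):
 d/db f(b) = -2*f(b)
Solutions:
 f(b) = C1*exp(-2*b)


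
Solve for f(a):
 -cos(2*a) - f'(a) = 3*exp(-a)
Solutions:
 f(a) = C1 - sin(2*a)/2 + 3*exp(-a)


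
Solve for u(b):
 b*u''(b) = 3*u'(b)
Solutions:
 u(b) = C1 + C2*b^4


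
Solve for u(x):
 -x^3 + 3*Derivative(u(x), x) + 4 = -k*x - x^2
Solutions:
 u(x) = C1 - k*x^2/6 + x^4/12 - x^3/9 - 4*x/3


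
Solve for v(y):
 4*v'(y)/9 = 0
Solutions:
 v(y) = C1


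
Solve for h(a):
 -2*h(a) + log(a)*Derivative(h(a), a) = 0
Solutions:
 h(a) = C1*exp(2*li(a))


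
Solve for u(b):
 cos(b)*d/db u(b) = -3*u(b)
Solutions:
 u(b) = C1*(sin(b) - 1)^(3/2)/(sin(b) + 1)^(3/2)


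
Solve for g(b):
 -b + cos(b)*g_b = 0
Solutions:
 g(b) = C1 + Integral(b/cos(b), b)


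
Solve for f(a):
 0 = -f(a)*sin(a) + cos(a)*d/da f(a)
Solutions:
 f(a) = C1/cos(a)


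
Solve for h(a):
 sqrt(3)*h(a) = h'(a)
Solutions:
 h(a) = C1*exp(sqrt(3)*a)


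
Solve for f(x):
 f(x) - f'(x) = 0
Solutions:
 f(x) = C1*exp(x)


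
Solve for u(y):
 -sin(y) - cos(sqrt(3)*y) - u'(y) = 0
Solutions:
 u(y) = C1 - sqrt(3)*sin(sqrt(3)*y)/3 + cos(y)


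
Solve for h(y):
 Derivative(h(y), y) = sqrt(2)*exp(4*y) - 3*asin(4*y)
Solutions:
 h(y) = C1 - 3*y*asin(4*y) - 3*sqrt(1 - 16*y^2)/4 + sqrt(2)*exp(4*y)/4


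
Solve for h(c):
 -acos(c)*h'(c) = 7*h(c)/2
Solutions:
 h(c) = C1*exp(-7*Integral(1/acos(c), c)/2)


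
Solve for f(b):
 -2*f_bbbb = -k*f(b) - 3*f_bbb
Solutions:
 f(b) = C1*exp(b*Piecewise((-sqrt(-3^(2/3)*k^(1/3)/2 + 9/16)/2 - sqrt(3^(2/3)*k^(1/3)/2 + 9/8 - 27/(32*sqrt(-3^(2/3)*k^(1/3)/2 + 9/16)))/2 + 3/8, Eq(k, 0)), (-sqrt(-k/(3*(-9*k/128 + sqrt(k^3/216 + 81*k^2/16384))^(1/3)) + 2*(-9*k/128 + sqrt(k^3/216 + 81*k^2/16384))^(1/3) + 9/16)/2 - sqrt(k/(3*(-9*k/128 + sqrt(k^3/216 + 81*k^2/16384))^(1/3)) - 2*(-9*k/128 + sqrt(k^3/216 + 81*k^2/16384))^(1/3) + 9/8 - 27/(32*sqrt(-k/(3*(-9*k/128 + sqrt(k^3/216 + 81*k^2/16384))^(1/3)) + 2*(-9*k/128 + sqrt(k^3/216 + 81*k^2/16384))^(1/3) + 9/16)))/2 + 3/8, True))) + C2*exp(b*Piecewise((-sqrt(-3^(2/3)*k^(1/3)/2 + 9/16)/2 + sqrt(3^(2/3)*k^(1/3)/2 + 9/8 - 27/(32*sqrt(-3^(2/3)*k^(1/3)/2 + 9/16)))/2 + 3/8, Eq(k, 0)), (-sqrt(-k/(3*(-9*k/128 + sqrt(k^3/216 + 81*k^2/16384))^(1/3)) + 2*(-9*k/128 + sqrt(k^3/216 + 81*k^2/16384))^(1/3) + 9/16)/2 + sqrt(k/(3*(-9*k/128 + sqrt(k^3/216 + 81*k^2/16384))^(1/3)) - 2*(-9*k/128 + sqrt(k^3/216 + 81*k^2/16384))^(1/3) + 9/8 - 27/(32*sqrt(-k/(3*(-9*k/128 + sqrt(k^3/216 + 81*k^2/16384))^(1/3)) + 2*(-9*k/128 + sqrt(k^3/216 + 81*k^2/16384))^(1/3) + 9/16)))/2 + 3/8, True))) + C3*exp(b*Piecewise((sqrt(-3^(2/3)*k^(1/3)/2 + 9/16)/2 - sqrt(3^(2/3)*k^(1/3)/2 + 9/8 + 27/(32*sqrt(-3^(2/3)*k^(1/3)/2 + 9/16)))/2 + 3/8, Eq(k, 0)), (sqrt(-k/(3*(-9*k/128 + sqrt(k^3/216 + 81*k^2/16384))^(1/3)) + 2*(-9*k/128 + sqrt(k^3/216 + 81*k^2/16384))^(1/3) + 9/16)/2 - sqrt(k/(3*(-9*k/128 + sqrt(k^3/216 + 81*k^2/16384))^(1/3)) - 2*(-9*k/128 + sqrt(k^3/216 + 81*k^2/16384))^(1/3) + 9/8 + 27/(32*sqrt(-k/(3*(-9*k/128 + sqrt(k^3/216 + 81*k^2/16384))^(1/3)) + 2*(-9*k/128 + sqrt(k^3/216 + 81*k^2/16384))^(1/3) + 9/16)))/2 + 3/8, True))) + C4*exp(b*Piecewise((sqrt(-3^(2/3)*k^(1/3)/2 + 9/16)/2 + sqrt(3^(2/3)*k^(1/3)/2 + 9/8 + 27/(32*sqrt(-3^(2/3)*k^(1/3)/2 + 9/16)))/2 + 3/8, Eq(k, 0)), (sqrt(-k/(3*(-9*k/128 + sqrt(k^3/216 + 81*k^2/16384))^(1/3)) + 2*(-9*k/128 + sqrt(k^3/216 + 81*k^2/16384))^(1/3) + 9/16)/2 + sqrt(k/(3*(-9*k/128 + sqrt(k^3/216 + 81*k^2/16384))^(1/3)) - 2*(-9*k/128 + sqrt(k^3/216 + 81*k^2/16384))^(1/3) + 9/8 + 27/(32*sqrt(-k/(3*(-9*k/128 + sqrt(k^3/216 + 81*k^2/16384))^(1/3)) + 2*(-9*k/128 + sqrt(k^3/216 + 81*k^2/16384))^(1/3) + 9/16)))/2 + 3/8, True)))


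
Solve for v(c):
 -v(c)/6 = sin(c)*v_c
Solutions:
 v(c) = C1*(cos(c) + 1)^(1/12)/(cos(c) - 1)^(1/12)


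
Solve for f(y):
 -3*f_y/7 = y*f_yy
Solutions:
 f(y) = C1 + C2*y^(4/7)


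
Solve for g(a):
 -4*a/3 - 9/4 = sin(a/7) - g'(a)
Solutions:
 g(a) = C1 + 2*a^2/3 + 9*a/4 - 7*cos(a/7)


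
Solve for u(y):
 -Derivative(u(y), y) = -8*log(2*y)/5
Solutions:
 u(y) = C1 + 8*y*log(y)/5 - 8*y/5 + 8*y*log(2)/5


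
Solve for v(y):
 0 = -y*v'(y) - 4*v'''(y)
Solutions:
 v(y) = C1 + Integral(C2*airyai(-2^(1/3)*y/2) + C3*airybi(-2^(1/3)*y/2), y)


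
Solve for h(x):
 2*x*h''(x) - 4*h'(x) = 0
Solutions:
 h(x) = C1 + C2*x^3


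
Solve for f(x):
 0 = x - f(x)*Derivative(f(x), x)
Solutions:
 f(x) = -sqrt(C1 + x^2)
 f(x) = sqrt(C1 + x^2)


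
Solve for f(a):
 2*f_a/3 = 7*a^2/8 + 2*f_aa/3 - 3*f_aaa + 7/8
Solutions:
 f(a) = C1 + 7*a^3/16 + 21*a^2/16 - 63*a/8 + (C2*sin(sqrt(17)*a/9) + C3*cos(sqrt(17)*a/9))*exp(a/9)


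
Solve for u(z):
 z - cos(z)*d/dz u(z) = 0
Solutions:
 u(z) = C1 + Integral(z/cos(z), z)


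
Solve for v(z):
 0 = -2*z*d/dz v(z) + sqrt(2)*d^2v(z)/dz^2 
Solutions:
 v(z) = C1 + C2*erfi(2^(3/4)*z/2)


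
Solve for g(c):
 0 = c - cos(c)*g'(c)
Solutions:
 g(c) = C1 + Integral(c/cos(c), c)


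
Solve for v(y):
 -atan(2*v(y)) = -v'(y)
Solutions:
 Integral(1/atan(2*_y), (_y, v(y))) = C1 + y


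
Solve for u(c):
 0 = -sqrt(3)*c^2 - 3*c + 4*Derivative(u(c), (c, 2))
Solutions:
 u(c) = C1 + C2*c + sqrt(3)*c^4/48 + c^3/8


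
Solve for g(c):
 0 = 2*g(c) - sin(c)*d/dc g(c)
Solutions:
 g(c) = C1*(cos(c) - 1)/(cos(c) + 1)


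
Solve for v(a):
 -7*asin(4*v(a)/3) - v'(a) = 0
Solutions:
 Integral(1/asin(4*_y/3), (_y, v(a))) = C1 - 7*a


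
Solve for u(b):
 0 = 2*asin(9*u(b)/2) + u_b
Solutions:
 Integral(1/asin(9*_y/2), (_y, u(b))) = C1 - 2*b


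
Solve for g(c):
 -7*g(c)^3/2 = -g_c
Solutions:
 g(c) = -sqrt(-1/(C1 + 7*c))
 g(c) = sqrt(-1/(C1 + 7*c))


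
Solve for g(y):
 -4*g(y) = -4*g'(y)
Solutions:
 g(y) = C1*exp(y)


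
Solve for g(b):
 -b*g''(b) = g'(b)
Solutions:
 g(b) = C1 + C2*log(b)


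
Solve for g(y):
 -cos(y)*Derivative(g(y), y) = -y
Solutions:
 g(y) = C1 + Integral(y/cos(y), y)


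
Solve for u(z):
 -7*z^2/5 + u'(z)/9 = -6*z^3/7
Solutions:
 u(z) = C1 - 27*z^4/14 + 21*z^3/5


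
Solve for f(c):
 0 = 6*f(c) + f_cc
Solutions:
 f(c) = C1*sin(sqrt(6)*c) + C2*cos(sqrt(6)*c)


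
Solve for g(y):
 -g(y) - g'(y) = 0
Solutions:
 g(y) = C1*exp(-y)


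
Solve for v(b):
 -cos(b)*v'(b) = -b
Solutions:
 v(b) = C1 + Integral(b/cos(b), b)


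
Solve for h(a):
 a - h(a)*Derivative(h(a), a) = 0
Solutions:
 h(a) = -sqrt(C1 + a^2)
 h(a) = sqrt(C1 + a^2)


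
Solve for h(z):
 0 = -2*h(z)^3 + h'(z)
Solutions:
 h(z) = -sqrt(2)*sqrt(-1/(C1 + 2*z))/2
 h(z) = sqrt(2)*sqrt(-1/(C1 + 2*z))/2


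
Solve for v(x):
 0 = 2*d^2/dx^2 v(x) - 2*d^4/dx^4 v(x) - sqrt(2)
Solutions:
 v(x) = C1 + C2*x + C3*exp(-x) + C4*exp(x) + sqrt(2)*x^2/4


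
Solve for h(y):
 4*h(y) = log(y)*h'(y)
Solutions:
 h(y) = C1*exp(4*li(y))


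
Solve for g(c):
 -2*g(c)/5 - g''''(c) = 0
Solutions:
 g(c) = (C1*sin(10^(3/4)*c/10) + C2*cos(10^(3/4)*c/10))*exp(-10^(3/4)*c/10) + (C3*sin(10^(3/4)*c/10) + C4*cos(10^(3/4)*c/10))*exp(10^(3/4)*c/10)


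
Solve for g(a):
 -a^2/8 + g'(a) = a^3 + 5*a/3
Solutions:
 g(a) = C1 + a^4/4 + a^3/24 + 5*a^2/6


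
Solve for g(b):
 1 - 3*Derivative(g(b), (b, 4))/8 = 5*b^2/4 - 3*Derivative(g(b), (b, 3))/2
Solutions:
 g(b) = C1 + C2*b + C3*b^2 + C4*exp(4*b) + b^5/72 + 5*b^4/288 - 3*b^3/32


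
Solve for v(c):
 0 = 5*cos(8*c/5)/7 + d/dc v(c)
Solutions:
 v(c) = C1 - 25*sin(8*c/5)/56


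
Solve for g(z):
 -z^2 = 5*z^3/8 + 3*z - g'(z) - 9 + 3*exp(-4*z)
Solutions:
 g(z) = C1 + 5*z^4/32 + z^3/3 + 3*z^2/2 - 9*z - 3*exp(-4*z)/4


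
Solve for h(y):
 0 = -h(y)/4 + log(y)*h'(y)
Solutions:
 h(y) = C1*exp(li(y)/4)


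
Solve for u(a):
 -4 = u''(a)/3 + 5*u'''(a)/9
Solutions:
 u(a) = C1 + C2*a + C3*exp(-3*a/5) - 6*a^2


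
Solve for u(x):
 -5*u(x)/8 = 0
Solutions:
 u(x) = 0


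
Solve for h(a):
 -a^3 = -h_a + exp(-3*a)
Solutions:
 h(a) = C1 + a^4/4 - exp(-3*a)/3


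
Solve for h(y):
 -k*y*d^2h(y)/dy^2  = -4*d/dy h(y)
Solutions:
 h(y) = C1 + y^(((re(k) + 4)*re(k) + im(k)^2)/(re(k)^2 + im(k)^2))*(C2*sin(4*log(y)*Abs(im(k))/(re(k)^2 + im(k)^2)) + C3*cos(4*log(y)*im(k)/(re(k)^2 + im(k)^2)))


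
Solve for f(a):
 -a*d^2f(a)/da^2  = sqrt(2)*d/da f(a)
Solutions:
 f(a) = C1 + C2*a^(1 - sqrt(2))


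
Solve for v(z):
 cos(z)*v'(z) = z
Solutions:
 v(z) = C1 + Integral(z/cos(z), z)


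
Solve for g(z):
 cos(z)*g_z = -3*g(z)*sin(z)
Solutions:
 g(z) = C1*cos(z)^3


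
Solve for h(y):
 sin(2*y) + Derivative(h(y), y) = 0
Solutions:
 h(y) = C1 + cos(2*y)/2


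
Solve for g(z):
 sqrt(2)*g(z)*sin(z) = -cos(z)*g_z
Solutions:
 g(z) = C1*cos(z)^(sqrt(2))


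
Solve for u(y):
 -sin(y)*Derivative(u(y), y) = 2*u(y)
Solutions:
 u(y) = C1*(cos(y) + 1)/(cos(y) - 1)


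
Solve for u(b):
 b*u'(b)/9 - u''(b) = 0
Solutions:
 u(b) = C1 + C2*erfi(sqrt(2)*b/6)


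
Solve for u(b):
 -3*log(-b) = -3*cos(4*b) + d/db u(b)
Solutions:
 u(b) = C1 - 3*b*log(-b) + 3*b + 3*sin(4*b)/4


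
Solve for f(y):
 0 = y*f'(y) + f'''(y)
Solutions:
 f(y) = C1 + Integral(C2*airyai(-y) + C3*airybi(-y), y)


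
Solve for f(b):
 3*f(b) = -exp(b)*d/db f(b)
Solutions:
 f(b) = C1*exp(3*exp(-b))


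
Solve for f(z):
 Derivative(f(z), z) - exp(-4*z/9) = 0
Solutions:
 f(z) = C1 - 9*exp(-4*z/9)/4


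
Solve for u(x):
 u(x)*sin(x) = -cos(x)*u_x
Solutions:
 u(x) = C1*cos(x)


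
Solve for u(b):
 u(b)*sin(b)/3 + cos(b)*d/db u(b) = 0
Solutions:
 u(b) = C1*cos(b)^(1/3)


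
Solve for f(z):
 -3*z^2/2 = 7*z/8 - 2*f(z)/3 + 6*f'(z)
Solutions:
 f(z) = C1*exp(z/9) + 9*z^2/4 + 669*z/16 + 6021/16


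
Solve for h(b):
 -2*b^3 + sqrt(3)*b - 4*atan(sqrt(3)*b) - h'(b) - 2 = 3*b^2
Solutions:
 h(b) = C1 - b^4/2 - b^3 + sqrt(3)*b^2/2 - 4*b*atan(sqrt(3)*b) - 2*b + 2*sqrt(3)*log(3*b^2 + 1)/3


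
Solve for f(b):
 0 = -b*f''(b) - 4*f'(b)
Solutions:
 f(b) = C1 + C2/b^3


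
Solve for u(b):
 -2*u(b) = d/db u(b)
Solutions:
 u(b) = C1*exp(-2*b)


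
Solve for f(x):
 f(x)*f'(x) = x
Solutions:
 f(x) = -sqrt(C1 + x^2)
 f(x) = sqrt(C1 + x^2)


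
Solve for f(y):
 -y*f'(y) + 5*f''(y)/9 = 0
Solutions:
 f(y) = C1 + C2*erfi(3*sqrt(10)*y/10)


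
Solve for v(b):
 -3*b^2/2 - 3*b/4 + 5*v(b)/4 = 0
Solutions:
 v(b) = 3*b*(2*b + 1)/5


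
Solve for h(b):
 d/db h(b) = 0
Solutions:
 h(b) = C1


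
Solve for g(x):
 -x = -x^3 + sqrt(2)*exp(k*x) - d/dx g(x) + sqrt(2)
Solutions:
 g(x) = C1 - x^4/4 + x^2/2 + sqrt(2)*x + sqrt(2)*exp(k*x)/k


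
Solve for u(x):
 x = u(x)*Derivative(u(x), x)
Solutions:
 u(x) = -sqrt(C1 + x^2)
 u(x) = sqrt(C1 + x^2)


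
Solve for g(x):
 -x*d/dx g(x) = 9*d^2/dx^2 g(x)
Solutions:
 g(x) = C1 + C2*erf(sqrt(2)*x/6)


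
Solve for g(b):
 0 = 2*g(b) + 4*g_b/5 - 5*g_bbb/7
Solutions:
 g(b) = C1*exp(-21^(1/3)*b*(4*21^(1/3)/(sqrt(49281) + 225)^(1/3) + (sqrt(49281) + 225)^(1/3))/30)*sin(3^(1/6)*7^(1/3)*b*(-3^(2/3)*(sqrt(49281) + 225)^(1/3) + 12*7^(1/3)/(sqrt(49281) + 225)^(1/3))/30) + C2*exp(-21^(1/3)*b*(4*21^(1/3)/(sqrt(49281) + 225)^(1/3) + (sqrt(49281) + 225)^(1/3))/30)*cos(3^(1/6)*7^(1/3)*b*(-3^(2/3)*(sqrt(49281) + 225)^(1/3) + 12*7^(1/3)/(sqrt(49281) + 225)^(1/3))/30) + C3*exp(21^(1/3)*b*(4*21^(1/3)/(sqrt(49281) + 225)^(1/3) + (sqrt(49281) + 225)^(1/3))/15)


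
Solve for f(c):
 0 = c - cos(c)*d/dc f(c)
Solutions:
 f(c) = C1 + Integral(c/cos(c), c)


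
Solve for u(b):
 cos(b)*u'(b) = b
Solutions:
 u(b) = C1 + Integral(b/cos(b), b)


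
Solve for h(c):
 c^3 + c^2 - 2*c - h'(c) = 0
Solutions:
 h(c) = C1 + c^4/4 + c^3/3 - c^2


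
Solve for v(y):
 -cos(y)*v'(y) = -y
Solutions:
 v(y) = C1 + Integral(y/cos(y), y)


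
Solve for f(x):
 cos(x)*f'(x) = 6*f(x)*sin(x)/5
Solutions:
 f(x) = C1/cos(x)^(6/5)


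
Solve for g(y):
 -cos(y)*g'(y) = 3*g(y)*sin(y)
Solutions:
 g(y) = C1*cos(y)^3


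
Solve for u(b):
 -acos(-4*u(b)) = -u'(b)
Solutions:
 Integral(1/acos(-4*_y), (_y, u(b))) = C1 + b


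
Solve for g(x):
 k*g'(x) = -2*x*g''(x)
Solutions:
 g(x) = C1 + x^(1 - re(k)/2)*(C2*sin(log(x)*Abs(im(k))/2) + C3*cos(log(x)*im(k)/2))


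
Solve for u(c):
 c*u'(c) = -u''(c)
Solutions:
 u(c) = C1 + C2*erf(sqrt(2)*c/2)


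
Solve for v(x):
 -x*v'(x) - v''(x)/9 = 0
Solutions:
 v(x) = C1 + C2*erf(3*sqrt(2)*x/2)


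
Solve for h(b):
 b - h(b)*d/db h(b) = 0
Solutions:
 h(b) = -sqrt(C1 + b^2)
 h(b) = sqrt(C1 + b^2)


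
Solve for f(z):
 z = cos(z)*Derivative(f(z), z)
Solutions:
 f(z) = C1 + Integral(z/cos(z), z)


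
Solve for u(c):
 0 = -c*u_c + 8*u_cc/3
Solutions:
 u(c) = C1 + C2*erfi(sqrt(3)*c/4)


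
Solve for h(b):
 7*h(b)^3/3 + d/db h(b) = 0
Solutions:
 h(b) = -sqrt(6)*sqrt(-1/(C1 - 7*b))/2
 h(b) = sqrt(6)*sqrt(-1/(C1 - 7*b))/2


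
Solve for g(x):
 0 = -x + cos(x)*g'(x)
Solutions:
 g(x) = C1 + Integral(x/cos(x), x)


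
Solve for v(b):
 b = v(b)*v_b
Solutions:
 v(b) = -sqrt(C1 + b^2)
 v(b) = sqrt(C1 + b^2)


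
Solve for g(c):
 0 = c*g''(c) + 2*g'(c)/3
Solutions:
 g(c) = C1 + C2*c^(1/3)


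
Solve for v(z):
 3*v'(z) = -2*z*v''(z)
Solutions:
 v(z) = C1 + C2/sqrt(z)


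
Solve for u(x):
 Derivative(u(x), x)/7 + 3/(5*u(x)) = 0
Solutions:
 u(x) = -sqrt(C1 - 210*x)/5
 u(x) = sqrt(C1 - 210*x)/5


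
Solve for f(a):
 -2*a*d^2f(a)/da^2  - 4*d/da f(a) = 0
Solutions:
 f(a) = C1 + C2/a


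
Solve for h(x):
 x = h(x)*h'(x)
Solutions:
 h(x) = -sqrt(C1 + x^2)
 h(x) = sqrt(C1 + x^2)


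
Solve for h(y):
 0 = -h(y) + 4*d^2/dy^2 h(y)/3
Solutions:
 h(y) = C1*exp(-sqrt(3)*y/2) + C2*exp(sqrt(3)*y/2)


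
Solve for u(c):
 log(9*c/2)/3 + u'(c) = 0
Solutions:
 u(c) = C1 - c*log(c)/3 - 2*c*log(3)/3 + c*log(2)/3 + c/3


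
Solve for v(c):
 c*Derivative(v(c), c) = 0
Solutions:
 v(c) = C1


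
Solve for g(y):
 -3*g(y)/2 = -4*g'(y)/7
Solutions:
 g(y) = C1*exp(21*y/8)


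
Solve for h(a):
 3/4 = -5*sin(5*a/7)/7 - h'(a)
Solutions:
 h(a) = C1 - 3*a/4 + cos(5*a/7)


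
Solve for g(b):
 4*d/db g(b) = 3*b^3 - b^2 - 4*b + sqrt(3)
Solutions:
 g(b) = C1 + 3*b^4/16 - b^3/12 - b^2/2 + sqrt(3)*b/4


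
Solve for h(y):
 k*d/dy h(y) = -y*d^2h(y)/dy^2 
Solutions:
 h(y) = C1 + y^(1 - re(k))*(C2*sin(log(y)*Abs(im(k))) + C3*cos(log(y)*im(k)))


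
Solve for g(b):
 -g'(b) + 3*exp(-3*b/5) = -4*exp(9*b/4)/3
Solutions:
 g(b) = C1 + 16*exp(9*b/4)/27 - 5*exp(-3*b/5)


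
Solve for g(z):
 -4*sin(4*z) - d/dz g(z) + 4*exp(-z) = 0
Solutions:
 g(z) = C1 + cos(4*z) - 4*exp(-z)


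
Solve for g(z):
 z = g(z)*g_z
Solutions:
 g(z) = -sqrt(C1 + z^2)
 g(z) = sqrt(C1 + z^2)


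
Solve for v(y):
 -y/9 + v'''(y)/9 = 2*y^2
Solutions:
 v(y) = C1 + C2*y + C3*y^2 + 3*y^5/10 + y^4/24


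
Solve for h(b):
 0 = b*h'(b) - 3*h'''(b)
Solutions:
 h(b) = C1 + Integral(C2*airyai(3^(2/3)*b/3) + C3*airybi(3^(2/3)*b/3), b)


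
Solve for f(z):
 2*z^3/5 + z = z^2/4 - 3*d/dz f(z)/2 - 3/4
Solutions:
 f(z) = C1 - z^4/15 + z^3/18 - z^2/3 - z/2


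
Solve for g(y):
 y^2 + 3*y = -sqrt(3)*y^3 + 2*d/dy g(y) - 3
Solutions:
 g(y) = C1 + sqrt(3)*y^4/8 + y^3/6 + 3*y^2/4 + 3*y/2


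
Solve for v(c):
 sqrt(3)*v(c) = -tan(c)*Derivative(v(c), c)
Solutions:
 v(c) = C1/sin(c)^(sqrt(3))


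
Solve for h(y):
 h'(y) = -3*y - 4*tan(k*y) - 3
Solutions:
 h(y) = C1 - 3*y^2/2 - 3*y - 4*Piecewise((-log(cos(k*y))/k, Ne(k, 0)), (0, True))


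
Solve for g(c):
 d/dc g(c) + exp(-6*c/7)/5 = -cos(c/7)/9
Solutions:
 g(c) = C1 - 7*sin(c/7)/9 + 7*exp(-6*c/7)/30


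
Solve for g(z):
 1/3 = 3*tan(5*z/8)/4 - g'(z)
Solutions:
 g(z) = C1 - z/3 - 6*log(cos(5*z/8))/5


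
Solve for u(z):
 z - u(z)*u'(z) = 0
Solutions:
 u(z) = -sqrt(C1 + z^2)
 u(z) = sqrt(C1 + z^2)


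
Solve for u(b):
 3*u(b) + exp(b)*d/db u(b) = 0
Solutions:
 u(b) = C1*exp(3*exp(-b))


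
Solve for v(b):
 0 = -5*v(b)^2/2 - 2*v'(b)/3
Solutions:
 v(b) = 4/(C1 + 15*b)


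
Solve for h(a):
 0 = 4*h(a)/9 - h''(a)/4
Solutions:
 h(a) = C1*exp(-4*a/3) + C2*exp(4*a/3)


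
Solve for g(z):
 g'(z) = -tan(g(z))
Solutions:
 g(z) = pi - asin(C1*exp(-z))
 g(z) = asin(C1*exp(-z))


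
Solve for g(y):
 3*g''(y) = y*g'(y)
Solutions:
 g(y) = C1 + C2*erfi(sqrt(6)*y/6)


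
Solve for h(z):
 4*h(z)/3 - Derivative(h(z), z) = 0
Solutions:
 h(z) = C1*exp(4*z/3)


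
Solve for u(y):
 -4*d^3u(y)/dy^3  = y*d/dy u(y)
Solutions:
 u(y) = C1 + Integral(C2*airyai(-2^(1/3)*y/2) + C3*airybi(-2^(1/3)*y/2), y)


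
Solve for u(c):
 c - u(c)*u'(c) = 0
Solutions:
 u(c) = -sqrt(C1 + c^2)
 u(c) = sqrt(C1 + c^2)


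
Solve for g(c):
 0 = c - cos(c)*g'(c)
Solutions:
 g(c) = C1 + Integral(c/cos(c), c)


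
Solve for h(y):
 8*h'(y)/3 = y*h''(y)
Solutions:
 h(y) = C1 + C2*y^(11/3)


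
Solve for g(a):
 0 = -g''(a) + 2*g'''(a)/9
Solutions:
 g(a) = C1 + C2*a + C3*exp(9*a/2)


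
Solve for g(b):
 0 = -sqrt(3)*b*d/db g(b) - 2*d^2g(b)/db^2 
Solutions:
 g(b) = C1 + C2*erf(3^(1/4)*b/2)


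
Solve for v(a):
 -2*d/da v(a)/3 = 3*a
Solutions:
 v(a) = C1 - 9*a^2/4


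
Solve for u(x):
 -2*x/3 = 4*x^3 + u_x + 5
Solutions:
 u(x) = C1 - x^4 - x^2/3 - 5*x


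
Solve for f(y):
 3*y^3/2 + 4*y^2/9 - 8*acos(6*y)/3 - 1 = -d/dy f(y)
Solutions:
 f(y) = C1 - 3*y^4/8 - 4*y^3/27 + 8*y*acos(6*y)/3 + y - 4*sqrt(1 - 36*y^2)/9


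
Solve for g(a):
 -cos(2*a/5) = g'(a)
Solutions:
 g(a) = C1 - 5*sin(2*a/5)/2


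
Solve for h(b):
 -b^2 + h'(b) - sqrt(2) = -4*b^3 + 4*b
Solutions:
 h(b) = C1 - b^4 + b^3/3 + 2*b^2 + sqrt(2)*b


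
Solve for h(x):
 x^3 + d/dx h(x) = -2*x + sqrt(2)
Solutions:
 h(x) = C1 - x^4/4 - x^2 + sqrt(2)*x


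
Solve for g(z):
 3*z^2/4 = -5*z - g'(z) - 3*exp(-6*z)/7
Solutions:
 g(z) = C1 - z^3/4 - 5*z^2/2 + exp(-6*z)/14


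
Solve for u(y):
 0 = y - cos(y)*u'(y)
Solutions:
 u(y) = C1 + Integral(y/cos(y), y)


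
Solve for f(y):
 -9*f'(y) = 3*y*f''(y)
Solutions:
 f(y) = C1 + C2/y^2


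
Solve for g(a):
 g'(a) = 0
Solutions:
 g(a) = C1


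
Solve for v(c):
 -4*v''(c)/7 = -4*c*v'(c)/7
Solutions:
 v(c) = C1 + C2*erfi(sqrt(2)*c/2)


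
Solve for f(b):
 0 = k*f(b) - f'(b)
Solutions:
 f(b) = C1*exp(b*k)


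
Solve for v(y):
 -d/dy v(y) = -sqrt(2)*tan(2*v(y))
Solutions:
 v(y) = -asin(C1*exp(2*sqrt(2)*y))/2 + pi/2
 v(y) = asin(C1*exp(2*sqrt(2)*y))/2


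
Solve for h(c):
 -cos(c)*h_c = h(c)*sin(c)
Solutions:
 h(c) = C1*cos(c)


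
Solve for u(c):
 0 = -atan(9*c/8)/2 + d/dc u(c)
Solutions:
 u(c) = C1 + c*atan(9*c/8)/2 - 2*log(81*c^2 + 64)/9


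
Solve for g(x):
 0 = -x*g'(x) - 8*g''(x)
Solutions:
 g(x) = C1 + C2*erf(x/4)


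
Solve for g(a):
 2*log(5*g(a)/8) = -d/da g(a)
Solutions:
 -Integral(1/(-log(_y) - log(5) + 3*log(2)), (_y, g(a)))/2 = C1 - a


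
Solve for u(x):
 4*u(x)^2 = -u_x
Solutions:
 u(x) = 1/(C1 + 4*x)


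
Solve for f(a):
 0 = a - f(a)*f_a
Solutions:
 f(a) = -sqrt(C1 + a^2)
 f(a) = sqrt(C1 + a^2)


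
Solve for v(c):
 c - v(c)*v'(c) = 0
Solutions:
 v(c) = -sqrt(C1 + c^2)
 v(c) = sqrt(C1 + c^2)


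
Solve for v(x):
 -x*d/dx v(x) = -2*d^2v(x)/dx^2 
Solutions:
 v(x) = C1 + C2*erfi(x/2)


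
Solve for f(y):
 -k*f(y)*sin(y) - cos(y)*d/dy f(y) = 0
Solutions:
 f(y) = C1*exp(k*log(cos(y)))


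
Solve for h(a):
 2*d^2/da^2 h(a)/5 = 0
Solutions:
 h(a) = C1 + C2*a


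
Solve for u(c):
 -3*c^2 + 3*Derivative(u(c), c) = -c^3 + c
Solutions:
 u(c) = C1 - c^4/12 + c^3/3 + c^2/6


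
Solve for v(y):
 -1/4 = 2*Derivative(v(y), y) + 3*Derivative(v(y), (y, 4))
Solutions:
 v(y) = C1 + C4*exp(-2^(1/3)*3^(2/3)*y/3) - y/8 + (C2*sin(2^(1/3)*3^(1/6)*y/2) + C3*cos(2^(1/3)*3^(1/6)*y/2))*exp(2^(1/3)*3^(2/3)*y/6)


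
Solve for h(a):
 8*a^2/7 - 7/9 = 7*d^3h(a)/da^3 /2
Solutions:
 h(a) = C1 + C2*a + C3*a^2 + 4*a^5/735 - a^3/27


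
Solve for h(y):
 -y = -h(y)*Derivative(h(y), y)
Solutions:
 h(y) = -sqrt(C1 + y^2)
 h(y) = sqrt(C1 + y^2)


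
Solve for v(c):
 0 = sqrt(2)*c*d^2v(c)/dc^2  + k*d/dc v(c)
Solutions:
 v(c) = C1 + c^(-sqrt(2)*re(k)/2 + 1)*(C2*sin(sqrt(2)*log(c)*Abs(im(k))/2) + C3*cos(sqrt(2)*log(c)*im(k)/2))


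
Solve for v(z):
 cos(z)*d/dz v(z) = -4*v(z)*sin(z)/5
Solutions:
 v(z) = C1*cos(z)^(4/5)


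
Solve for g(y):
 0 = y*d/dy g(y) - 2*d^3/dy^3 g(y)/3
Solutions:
 g(y) = C1 + Integral(C2*airyai(2^(2/3)*3^(1/3)*y/2) + C3*airybi(2^(2/3)*3^(1/3)*y/2), y)


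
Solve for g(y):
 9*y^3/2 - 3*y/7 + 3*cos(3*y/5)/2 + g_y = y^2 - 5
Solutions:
 g(y) = C1 - 9*y^4/8 + y^3/3 + 3*y^2/14 - 5*y - 5*sin(3*y/5)/2


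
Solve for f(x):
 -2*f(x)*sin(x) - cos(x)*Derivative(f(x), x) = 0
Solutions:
 f(x) = C1*cos(x)^2


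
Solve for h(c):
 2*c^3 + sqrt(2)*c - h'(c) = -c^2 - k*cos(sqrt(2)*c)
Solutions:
 h(c) = C1 + c^4/2 + c^3/3 + sqrt(2)*c^2/2 + sqrt(2)*k*sin(sqrt(2)*c)/2


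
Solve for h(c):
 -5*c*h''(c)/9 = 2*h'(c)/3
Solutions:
 h(c) = C1 + C2/c^(1/5)


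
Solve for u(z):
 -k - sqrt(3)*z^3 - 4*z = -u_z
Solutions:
 u(z) = C1 + k*z + sqrt(3)*z^4/4 + 2*z^2


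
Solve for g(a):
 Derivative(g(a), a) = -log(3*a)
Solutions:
 g(a) = C1 - a*log(a) - a*log(3) + a


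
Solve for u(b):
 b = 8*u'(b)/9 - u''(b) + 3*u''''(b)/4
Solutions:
 u(b) = C1 + C2*exp(b*((sqrt(3) + 2)^(-1/3) + (sqrt(3) + 2)^(1/3))/3)*sin(sqrt(3)*b*(-(sqrt(3) + 2)^(1/3) + (sqrt(3) + 2)^(-1/3))/3) + C3*exp(b*((sqrt(3) + 2)^(-1/3) + (sqrt(3) + 2)^(1/3))/3)*cos(sqrt(3)*b*(-(sqrt(3) + 2)^(1/3) + (sqrt(3) + 2)^(-1/3))/3) + C4*exp(-2*b*((sqrt(3) + 2)^(-1/3) + (sqrt(3) + 2)^(1/3))/3) + 9*b^2/16 + 81*b/64


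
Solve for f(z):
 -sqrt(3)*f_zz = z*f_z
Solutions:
 f(z) = C1 + C2*erf(sqrt(2)*3^(3/4)*z/6)


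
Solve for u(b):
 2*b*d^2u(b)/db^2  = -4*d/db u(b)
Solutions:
 u(b) = C1 + C2/b


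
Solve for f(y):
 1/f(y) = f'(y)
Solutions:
 f(y) = -sqrt(C1 + 2*y)
 f(y) = sqrt(C1 + 2*y)


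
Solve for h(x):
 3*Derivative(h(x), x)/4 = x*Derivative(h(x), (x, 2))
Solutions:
 h(x) = C1 + C2*x^(7/4)


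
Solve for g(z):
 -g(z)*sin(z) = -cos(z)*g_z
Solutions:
 g(z) = C1/cos(z)


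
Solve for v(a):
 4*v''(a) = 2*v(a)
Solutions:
 v(a) = C1*exp(-sqrt(2)*a/2) + C2*exp(sqrt(2)*a/2)


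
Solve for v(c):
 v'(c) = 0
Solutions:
 v(c) = C1


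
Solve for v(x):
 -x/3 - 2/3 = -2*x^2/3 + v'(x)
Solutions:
 v(x) = C1 + 2*x^3/9 - x^2/6 - 2*x/3


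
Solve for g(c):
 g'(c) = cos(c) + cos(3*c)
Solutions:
 g(c) = C1 + sin(c) + sin(3*c)/3


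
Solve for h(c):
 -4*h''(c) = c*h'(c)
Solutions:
 h(c) = C1 + C2*erf(sqrt(2)*c/4)


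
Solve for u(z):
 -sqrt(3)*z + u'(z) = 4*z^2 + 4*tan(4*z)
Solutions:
 u(z) = C1 + 4*z^3/3 + sqrt(3)*z^2/2 - log(cos(4*z))


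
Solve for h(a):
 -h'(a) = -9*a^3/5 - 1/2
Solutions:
 h(a) = C1 + 9*a^4/20 + a/2


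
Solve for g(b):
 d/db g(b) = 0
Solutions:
 g(b) = C1


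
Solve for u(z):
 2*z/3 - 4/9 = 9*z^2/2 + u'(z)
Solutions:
 u(z) = C1 - 3*z^3/2 + z^2/3 - 4*z/9


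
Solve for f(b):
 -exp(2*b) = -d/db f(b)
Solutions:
 f(b) = C1 + exp(2*b)/2


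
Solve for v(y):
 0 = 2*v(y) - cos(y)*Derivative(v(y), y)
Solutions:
 v(y) = C1*(sin(y) + 1)/(sin(y) - 1)


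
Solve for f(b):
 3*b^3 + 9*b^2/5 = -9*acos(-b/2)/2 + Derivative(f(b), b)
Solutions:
 f(b) = C1 + 3*b^4/4 + 3*b^3/5 + 9*b*acos(-b/2)/2 + 9*sqrt(4 - b^2)/2


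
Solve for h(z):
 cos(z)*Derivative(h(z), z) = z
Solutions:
 h(z) = C1 + Integral(z/cos(z), z)


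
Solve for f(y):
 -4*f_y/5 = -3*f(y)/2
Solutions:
 f(y) = C1*exp(15*y/8)


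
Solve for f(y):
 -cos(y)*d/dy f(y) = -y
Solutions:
 f(y) = C1 + Integral(y/cos(y), y)


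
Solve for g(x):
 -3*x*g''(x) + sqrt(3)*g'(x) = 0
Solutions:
 g(x) = C1 + C2*x^(sqrt(3)/3 + 1)


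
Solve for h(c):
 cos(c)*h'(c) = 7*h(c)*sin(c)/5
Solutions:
 h(c) = C1/cos(c)^(7/5)


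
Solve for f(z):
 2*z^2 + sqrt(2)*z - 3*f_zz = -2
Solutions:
 f(z) = C1 + C2*z + z^4/18 + sqrt(2)*z^3/18 + z^2/3


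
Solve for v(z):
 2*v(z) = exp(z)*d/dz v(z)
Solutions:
 v(z) = C1*exp(-2*exp(-z))


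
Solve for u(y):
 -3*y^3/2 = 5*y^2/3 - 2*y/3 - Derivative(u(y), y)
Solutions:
 u(y) = C1 + 3*y^4/8 + 5*y^3/9 - y^2/3


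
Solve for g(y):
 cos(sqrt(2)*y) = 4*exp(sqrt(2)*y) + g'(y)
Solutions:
 g(y) = C1 - 2*sqrt(2)*exp(sqrt(2)*y) + sqrt(2)*sin(sqrt(2)*y)/2


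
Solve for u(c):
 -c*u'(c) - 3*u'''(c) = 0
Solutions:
 u(c) = C1 + Integral(C2*airyai(-3^(2/3)*c/3) + C3*airybi(-3^(2/3)*c/3), c)


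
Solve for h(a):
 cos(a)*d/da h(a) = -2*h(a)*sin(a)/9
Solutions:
 h(a) = C1*cos(a)^(2/9)


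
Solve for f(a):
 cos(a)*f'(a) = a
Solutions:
 f(a) = C1 + Integral(a/cos(a), a)


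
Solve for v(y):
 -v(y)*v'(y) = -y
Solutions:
 v(y) = -sqrt(C1 + y^2)
 v(y) = sqrt(C1 + y^2)


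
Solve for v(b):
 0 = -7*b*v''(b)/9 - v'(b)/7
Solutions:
 v(b) = C1 + C2*b^(40/49)


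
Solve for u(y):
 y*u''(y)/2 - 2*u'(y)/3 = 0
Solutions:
 u(y) = C1 + C2*y^(7/3)


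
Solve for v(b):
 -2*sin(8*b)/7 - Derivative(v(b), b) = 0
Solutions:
 v(b) = C1 + cos(8*b)/28


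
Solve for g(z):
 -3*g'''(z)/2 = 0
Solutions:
 g(z) = C1 + C2*z + C3*z^2


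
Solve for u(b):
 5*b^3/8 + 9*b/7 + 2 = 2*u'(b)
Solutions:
 u(b) = C1 + 5*b^4/64 + 9*b^2/28 + b


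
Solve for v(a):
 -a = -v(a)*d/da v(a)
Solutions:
 v(a) = -sqrt(C1 + a^2)
 v(a) = sqrt(C1 + a^2)


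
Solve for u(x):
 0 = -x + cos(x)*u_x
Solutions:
 u(x) = C1 + Integral(x/cos(x), x)


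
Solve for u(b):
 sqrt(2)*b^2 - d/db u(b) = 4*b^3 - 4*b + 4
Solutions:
 u(b) = C1 - b^4 + sqrt(2)*b^3/3 + 2*b^2 - 4*b


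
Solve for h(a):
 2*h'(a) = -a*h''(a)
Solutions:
 h(a) = C1 + C2/a


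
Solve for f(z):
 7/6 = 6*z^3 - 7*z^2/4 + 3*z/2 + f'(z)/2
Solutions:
 f(z) = C1 - 3*z^4 + 7*z^3/6 - 3*z^2/2 + 7*z/3


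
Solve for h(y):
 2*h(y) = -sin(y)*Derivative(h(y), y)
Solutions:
 h(y) = C1*(cos(y) + 1)/(cos(y) - 1)


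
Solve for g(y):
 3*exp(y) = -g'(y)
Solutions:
 g(y) = C1 - 3*exp(y)


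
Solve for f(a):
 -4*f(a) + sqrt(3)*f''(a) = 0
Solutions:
 f(a) = C1*exp(-2*3^(3/4)*a/3) + C2*exp(2*3^(3/4)*a/3)


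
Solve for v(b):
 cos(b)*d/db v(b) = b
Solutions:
 v(b) = C1 + Integral(b/cos(b), b)


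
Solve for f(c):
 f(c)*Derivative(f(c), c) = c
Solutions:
 f(c) = -sqrt(C1 + c^2)
 f(c) = sqrt(C1 + c^2)


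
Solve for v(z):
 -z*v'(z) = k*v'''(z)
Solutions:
 v(z) = C1 + Integral(C2*airyai(z*(-1/k)^(1/3)) + C3*airybi(z*(-1/k)^(1/3)), z)


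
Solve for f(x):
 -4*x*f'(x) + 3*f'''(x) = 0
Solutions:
 f(x) = C1 + Integral(C2*airyai(6^(2/3)*x/3) + C3*airybi(6^(2/3)*x/3), x)


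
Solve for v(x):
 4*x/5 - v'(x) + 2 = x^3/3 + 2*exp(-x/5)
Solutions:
 v(x) = C1 - x^4/12 + 2*x^2/5 + 2*x + 10*exp(-x/5)


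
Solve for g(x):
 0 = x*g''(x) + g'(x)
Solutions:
 g(x) = C1 + C2*log(x)


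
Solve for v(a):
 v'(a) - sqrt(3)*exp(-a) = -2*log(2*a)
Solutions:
 v(a) = C1 - 2*a*log(a) + 2*a*(1 - log(2)) - sqrt(3)*exp(-a)


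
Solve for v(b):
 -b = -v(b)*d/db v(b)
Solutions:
 v(b) = -sqrt(C1 + b^2)
 v(b) = sqrt(C1 + b^2)


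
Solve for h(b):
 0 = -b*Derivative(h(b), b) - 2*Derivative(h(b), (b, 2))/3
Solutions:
 h(b) = C1 + C2*erf(sqrt(3)*b/2)


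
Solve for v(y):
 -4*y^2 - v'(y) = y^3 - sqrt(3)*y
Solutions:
 v(y) = C1 - y^4/4 - 4*y^3/3 + sqrt(3)*y^2/2


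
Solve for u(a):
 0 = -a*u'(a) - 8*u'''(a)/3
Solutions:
 u(a) = C1 + Integral(C2*airyai(-3^(1/3)*a/2) + C3*airybi(-3^(1/3)*a/2), a)


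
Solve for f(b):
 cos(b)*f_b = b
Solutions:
 f(b) = C1 + Integral(b/cos(b), b)


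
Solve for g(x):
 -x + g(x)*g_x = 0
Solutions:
 g(x) = -sqrt(C1 + x^2)
 g(x) = sqrt(C1 + x^2)


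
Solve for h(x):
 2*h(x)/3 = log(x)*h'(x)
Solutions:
 h(x) = C1*exp(2*li(x)/3)


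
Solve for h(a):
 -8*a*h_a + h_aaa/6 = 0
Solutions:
 h(a) = C1 + Integral(C2*airyai(2*6^(1/3)*a) + C3*airybi(2*6^(1/3)*a), a)


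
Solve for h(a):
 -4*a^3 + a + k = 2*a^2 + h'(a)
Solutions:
 h(a) = C1 - a^4 - 2*a^3/3 + a^2/2 + a*k


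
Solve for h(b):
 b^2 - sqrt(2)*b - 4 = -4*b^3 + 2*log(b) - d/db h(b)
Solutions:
 h(b) = C1 - b^4 - b^3/3 + sqrt(2)*b^2/2 + 2*b*log(b) + 2*b


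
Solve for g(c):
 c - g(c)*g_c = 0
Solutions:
 g(c) = -sqrt(C1 + c^2)
 g(c) = sqrt(C1 + c^2)


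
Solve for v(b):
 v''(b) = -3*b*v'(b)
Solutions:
 v(b) = C1 + C2*erf(sqrt(6)*b/2)


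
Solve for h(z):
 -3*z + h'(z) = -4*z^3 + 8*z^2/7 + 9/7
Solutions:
 h(z) = C1 - z^4 + 8*z^3/21 + 3*z^2/2 + 9*z/7


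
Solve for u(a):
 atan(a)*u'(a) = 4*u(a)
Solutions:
 u(a) = C1*exp(4*Integral(1/atan(a), a))


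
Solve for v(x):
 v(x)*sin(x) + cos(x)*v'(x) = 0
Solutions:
 v(x) = C1*cos(x)
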